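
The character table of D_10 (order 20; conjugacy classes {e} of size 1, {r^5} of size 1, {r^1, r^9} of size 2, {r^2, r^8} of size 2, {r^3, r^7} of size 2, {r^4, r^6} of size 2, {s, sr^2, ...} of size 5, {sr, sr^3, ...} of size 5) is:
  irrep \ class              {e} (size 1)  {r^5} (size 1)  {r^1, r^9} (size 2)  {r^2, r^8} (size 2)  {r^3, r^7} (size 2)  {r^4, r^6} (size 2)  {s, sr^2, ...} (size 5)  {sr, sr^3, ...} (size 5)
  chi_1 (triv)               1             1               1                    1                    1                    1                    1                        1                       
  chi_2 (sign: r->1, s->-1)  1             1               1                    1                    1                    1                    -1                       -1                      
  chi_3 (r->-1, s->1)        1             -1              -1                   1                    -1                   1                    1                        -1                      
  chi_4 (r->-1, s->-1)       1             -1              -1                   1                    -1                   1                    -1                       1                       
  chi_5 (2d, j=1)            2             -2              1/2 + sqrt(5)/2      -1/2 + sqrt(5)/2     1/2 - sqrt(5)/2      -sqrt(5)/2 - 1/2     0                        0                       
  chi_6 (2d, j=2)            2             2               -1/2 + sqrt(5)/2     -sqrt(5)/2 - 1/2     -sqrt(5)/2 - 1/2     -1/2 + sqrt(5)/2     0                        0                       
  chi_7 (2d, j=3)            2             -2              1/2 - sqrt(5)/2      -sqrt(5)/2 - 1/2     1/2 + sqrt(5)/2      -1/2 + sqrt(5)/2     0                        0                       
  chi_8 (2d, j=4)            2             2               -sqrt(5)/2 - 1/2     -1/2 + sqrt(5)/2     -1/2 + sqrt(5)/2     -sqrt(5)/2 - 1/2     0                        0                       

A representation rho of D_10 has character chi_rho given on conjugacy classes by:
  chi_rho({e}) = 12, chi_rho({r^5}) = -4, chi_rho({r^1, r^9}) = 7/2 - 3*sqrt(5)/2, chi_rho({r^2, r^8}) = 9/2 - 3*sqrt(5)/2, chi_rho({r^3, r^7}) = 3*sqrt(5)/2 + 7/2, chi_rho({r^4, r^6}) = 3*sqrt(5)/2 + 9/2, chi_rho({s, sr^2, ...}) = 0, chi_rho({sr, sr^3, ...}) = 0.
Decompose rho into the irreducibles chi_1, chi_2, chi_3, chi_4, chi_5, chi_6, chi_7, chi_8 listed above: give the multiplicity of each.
Multiplicities: chi_1: 2, chi_2: 2, chi_3: 1, chi_4: 1, chi_5: 0, chi_6: 0, chi_7: 3, chi_8: 0.

Solution. Use <chi_rho, chi> = (1/|G|) sum_C |C| * chi_rho(C) * conj(chi(C)) with |G| = 20 for each irreducible chi in the table:
  <chi_rho, chi_1> = (1/20)[1*(12)*conj(1) + 1*(-4)*conj(1) + 2*(7/2 - 3*sqrt(5)/2)*conj(1) + 2*(9/2 - 3*sqrt(5)/2)*conj(1) + 2*(3*sqrt(5)/2 + 7/2)*conj(1) + 2*(3*sqrt(5)/2 + 9/2)*conj(1) + 5*(0)*conj(1) + 5*(0)*conj(1)]
      = (1/20)[(12) + (-4) + (7 - 3*sqrt(5)) + (9 - 3*sqrt(5)) + (3*sqrt(5) + 7) + (3*sqrt(5) + 9) + (0) + (0)] = 40/20 = 2
  <chi_rho, chi_2> = (1/20)[1*(12)*conj(1) + 1*(-4)*conj(1) + 2*(7/2 - 3*sqrt(5)/2)*conj(1) + 2*(9/2 - 3*sqrt(5)/2)*conj(1) + 2*(3*sqrt(5)/2 + 7/2)*conj(1) + 2*(3*sqrt(5)/2 + 9/2)*conj(1) + 5*(0)*conj(-1) + 5*(0)*conj(-1)]
      = (1/20)[(12) + (-4) + (7 - 3*sqrt(5)) + (9 - 3*sqrt(5)) + (3*sqrt(5) + 7) + (3*sqrt(5) + 9) + (0) + (0)] = 40/20 = 2
  <chi_rho, chi_3> = (1/20)[1*(12)*conj(1) + 1*(-4)*conj(-1) + 2*(7/2 - 3*sqrt(5)/2)*conj(-1) + 2*(9/2 - 3*sqrt(5)/2)*conj(1) + 2*(3*sqrt(5)/2 + 7/2)*conj(-1) + 2*(3*sqrt(5)/2 + 9/2)*conj(1) + 5*(0)*conj(1) + 5*(0)*conj(-1)]
      = (1/20)[(12) + (4) + (-7 + 3*sqrt(5)) + (9 - 3*sqrt(5)) + (-7 - 3*sqrt(5)) + (3*sqrt(5) + 9) + (0) + (0)] = 20/20 = 1
  <chi_rho, chi_4> = (1/20)[1*(12)*conj(1) + 1*(-4)*conj(-1) + 2*(7/2 - 3*sqrt(5)/2)*conj(-1) + 2*(9/2 - 3*sqrt(5)/2)*conj(1) + 2*(3*sqrt(5)/2 + 7/2)*conj(-1) + 2*(3*sqrt(5)/2 + 9/2)*conj(1) + 5*(0)*conj(-1) + 5*(0)*conj(1)]
      = (1/20)[(12) + (4) + (-7 + 3*sqrt(5)) + (9 - 3*sqrt(5)) + (-7 - 3*sqrt(5)) + (3*sqrt(5) + 9) + (0) + (0)] = 20/20 = 1
  <chi_rho, chi_5> = (1/20)[1*(12)*conj(2) + 1*(-4)*conj(-2) + 2*(7/2 - 3*sqrt(5)/2)*conj(1/2 + sqrt(5)/2) + 2*(9/2 - 3*sqrt(5)/2)*conj(-1/2 + sqrt(5)/2) + 2*(3*sqrt(5)/2 + 7/2)*conj(1/2 - sqrt(5)/2) + 2*(3*sqrt(5)/2 + 9/2)*conj(-sqrt(5)/2 - 1/2) + 5*(0)*conj(0) + 5*(0)*conj(0)]
      = (1/20)[(24) + (8) + (-4 + 2*sqrt(5)) + (-12 + 6*sqrt(5)) + (-2*sqrt(5) - 4) + (-6*sqrt(5) - 12) + (0) + (0)] = 0/20 = 0
  <chi_rho, chi_6> = (1/20)[1*(12)*conj(2) + 1*(-4)*conj(2) + 2*(7/2 - 3*sqrt(5)/2)*conj(-1/2 + sqrt(5)/2) + 2*(9/2 - 3*sqrt(5)/2)*conj(-sqrt(5)/2 - 1/2) + 2*(3*sqrt(5)/2 + 7/2)*conj(-sqrt(5)/2 - 1/2) + 2*(3*sqrt(5)/2 + 9/2)*conj(-1/2 + sqrt(5)/2) + 5*(0)*conj(0) + 5*(0)*conj(0)]
      = (1/20)[(24) + (-8) + (-11 + 5*sqrt(5)) + (3 - 3*sqrt(5)) + (-5*sqrt(5) - 11) + (3 + 3*sqrt(5)) + (0) + (0)] = 0/20 = 0
  <chi_rho, chi_7> = (1/20)[1*(12)*conj(2) + 1*(-4)*conj(-2) + 2*(7/2 - 3*sqrt(5)/2)*conj(1/2 - sqrt(5)/2) + 2*(9/2 - 3*sqrt(5)/2)*conj(-sqrt(5)/2 - 1/2) + 2*(3*sqrt(5)/2 + 7/2)*conj(1/2 + sqrt(5)/2) + 2*(3*sqrt(5)/2 + 9/2)*conj(-1/2 + sqrt(5)/2) + 5*(0)*conj(0) + 5*(0)*conj(0)]
      = (1/20)[(24) + (8) + (11 - 5*sqrt(5)) + (3 - 3*sqrt(5)) + (11 + 5*sqrt(5)) + (3 + 3*sqrt(5)) + (0) + (0)] = 60/20 = 3
  <chi_rho, chi_8> = (1/20)[1*(12)*conj(2) + 1*(-4)*conj(2) + 2*(7/2 - 3*sqrt(5)/2)*conj(-sqrt(5)/2 - 1/2) + 2*(9/2 - 3*sqrt(5)/2)*conj(-1/2 + sqrt(5)/2) + 2*(3*sqrt(5)/2 + 7/2)*conj(-1/2 + sqrt(5)/2) + 2*(3*sqrt(5)/2 + 9/2)*conj(-sqrt(5)/2 - 1/2) + 5*(0)*conj(0) + 5*(0)*conj(0)]
      = (1/20)[(24) + (-8) + (4 - 2*sqrt(5)) + (-12 + 6*sqrt(5)) + (4 + 2*sqrt(5)) + (-6*sqrt(5) - 12) + (0) + (0)] = 0/20 = 0
Dimension check: dim(rho) = sum (mult * dim) = 2*1 + 2*1 + 1*1 + 1*1 + 0*2 + 0*2 + 3*2 + 0*2 = 12 = chi_rho(e) = 12.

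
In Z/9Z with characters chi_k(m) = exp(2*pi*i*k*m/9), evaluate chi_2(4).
chi_2(4) = zeta_9^8 = exp(-2*I*pi/9)

Reasoning: chi_2(4) = zeta_9^(2*4) = zeta_9^8. Since zeta_9^9 = 1, this equals zeta_9^8 = exp(2*pi*i*8/9) = exp(-2*I*pi/9).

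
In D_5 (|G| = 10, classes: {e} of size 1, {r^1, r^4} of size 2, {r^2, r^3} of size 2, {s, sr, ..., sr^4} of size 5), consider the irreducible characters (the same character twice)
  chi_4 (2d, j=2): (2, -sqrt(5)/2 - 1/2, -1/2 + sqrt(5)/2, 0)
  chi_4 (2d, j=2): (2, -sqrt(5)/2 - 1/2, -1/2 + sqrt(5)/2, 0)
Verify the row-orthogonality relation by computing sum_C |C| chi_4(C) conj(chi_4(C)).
Sum = 10 = |G| = 10; so <chi_4, chi_4> = 1 (norm-1 confirms irreducibility).

Reasoning: Compute term by term over conjugacy classes (|C| * chi_4(C) * conj(chi_4(C))):
  1*(2)*conj(2) + 2*(-sqrt(5)/2 - 1/2)*conj(-sqrt(5)/2 - 1/2) + 2*(-1/2 + sqrt(5)/2)*conj(-1/2 + sqrt(5)/2) + 5*(0)*conj(0)
  = (4) + (sqrt(5) + 3) + (3 - sqrt(5)) + (0)
  = 10.
Dividing by |G| = 10 gives 10/10 = 1, matching the row-orthogonality relation <chi_4, chi_4> = [chi_4 = chi_4].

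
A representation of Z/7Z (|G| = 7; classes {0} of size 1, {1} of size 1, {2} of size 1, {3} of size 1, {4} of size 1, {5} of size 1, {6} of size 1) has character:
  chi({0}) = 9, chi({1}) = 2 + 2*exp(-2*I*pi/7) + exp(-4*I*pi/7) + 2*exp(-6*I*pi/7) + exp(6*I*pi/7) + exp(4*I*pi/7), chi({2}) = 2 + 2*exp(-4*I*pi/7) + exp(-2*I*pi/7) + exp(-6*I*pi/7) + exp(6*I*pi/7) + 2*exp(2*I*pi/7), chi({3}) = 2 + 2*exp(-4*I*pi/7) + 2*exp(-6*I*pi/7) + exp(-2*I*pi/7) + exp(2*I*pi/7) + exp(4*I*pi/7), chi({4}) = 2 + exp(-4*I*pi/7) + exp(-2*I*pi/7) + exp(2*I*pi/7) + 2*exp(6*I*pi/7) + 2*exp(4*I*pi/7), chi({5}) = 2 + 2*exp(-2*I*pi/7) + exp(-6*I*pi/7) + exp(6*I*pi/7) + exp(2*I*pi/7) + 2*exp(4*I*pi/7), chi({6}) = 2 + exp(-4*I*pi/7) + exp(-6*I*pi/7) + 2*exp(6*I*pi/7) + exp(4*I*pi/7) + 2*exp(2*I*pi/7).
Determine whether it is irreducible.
Not irreducible (reducible): <chi, chi> = 15 > 1.

Details: <chi, chi> = (1/|G|) sum_C |C| * |chi(C)|^2 = (1/7)[1*|9|^2 + 1*|2 + 2*exp(-2*I*pi/7) + exp(-4*I*pi/7) + 2*exp(-6*I*pi/7) + exp(6*I*pi/7) + exp(4*I*pi/7)|^2 + 1*|2 + 2*exp(-4*I*pi/7) + exp(-2*I*pi/7) + exp(-6*I*pi/7) + exp(6*I*pi/7) + 2*exp(2*I*pi/7)|^2 + 1*|2 + 2*exp(-4*I*pi/7) + 2*exp(-6*I*pi/7) + exp(-2*I*pi/7) + exp(2*I*pi/7) + exp(4*I*pi/7)|^2 + 1*|2 + exp(-4*I*pi/7) + exp(-2*I*pi/7) + exp(2*I*pi/7) + 2*exp(6*I*pi/7) + 2*exp(4*I*pi/7)|^2 + 1*|2 + 2*exp(-2*I*pi/7) + exp(-6*I*pi/7) + exp(6*I*pi/7) + exp(2*I*pi/7) + 2*exp(4*I*pi/7)|^2 + 1*|2 + exp(-4*I*pi/7) + exp(-6*I*pi/7) + 2*exp(6*I*pi/7) + exp(4*I*pi/7) + 2*exp(2*I*pi/7)|^2]
  = (1/7)[(81) + (4) + (4) + (4) + (4) + (4) + (4)] = 105/7 = 15.
(Exp terms are combined using exp(i*s)*conj(exp(i*t)) = exp(i*(s-t)), and sums of them are collapsed using the identity that for every m > 1 the m distinct m-th roots of unity sum to 0, e.g. 1 + exp(2*I*pi/3) + exp(-2*I*pi/3) = 0.)
A character is irreducible iff <chi, chi> = 1, so this representation is reducible.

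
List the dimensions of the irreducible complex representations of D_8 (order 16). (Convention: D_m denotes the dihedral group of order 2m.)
Dimensions: 1, 1, 1, 1, 2, 2, 2

There are 7 irreducibles (= number of conjugacy classes). Their dimensions d_i satisfy sum d_i^2 = |G| = 16: 1 + 1 + 1 + 1 + 4 + 4 + 4 = 16.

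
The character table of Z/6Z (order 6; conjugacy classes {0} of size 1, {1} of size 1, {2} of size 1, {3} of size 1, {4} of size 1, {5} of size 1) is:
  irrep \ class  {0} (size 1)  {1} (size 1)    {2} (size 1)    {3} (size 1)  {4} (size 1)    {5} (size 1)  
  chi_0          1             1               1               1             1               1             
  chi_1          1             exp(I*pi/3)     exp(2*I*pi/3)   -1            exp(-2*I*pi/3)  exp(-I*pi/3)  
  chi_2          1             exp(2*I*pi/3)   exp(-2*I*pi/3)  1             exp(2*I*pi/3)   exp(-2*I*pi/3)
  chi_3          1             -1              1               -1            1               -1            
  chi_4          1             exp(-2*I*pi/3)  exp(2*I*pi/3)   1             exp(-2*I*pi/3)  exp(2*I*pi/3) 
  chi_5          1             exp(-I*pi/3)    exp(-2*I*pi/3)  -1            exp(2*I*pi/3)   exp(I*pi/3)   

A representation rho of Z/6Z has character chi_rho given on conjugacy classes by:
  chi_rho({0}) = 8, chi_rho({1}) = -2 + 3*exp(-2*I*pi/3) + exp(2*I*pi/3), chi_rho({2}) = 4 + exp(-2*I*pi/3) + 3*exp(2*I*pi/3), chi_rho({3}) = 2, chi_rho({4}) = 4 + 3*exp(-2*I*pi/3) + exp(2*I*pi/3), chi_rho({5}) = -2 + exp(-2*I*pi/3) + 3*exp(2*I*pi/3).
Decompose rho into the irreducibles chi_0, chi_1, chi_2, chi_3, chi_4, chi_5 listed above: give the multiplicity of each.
Multiplicities: chi_0: 1, chi_1: 0, chi_2: 1, chi_3: 3, chi_4: 3, chi_5: 0.

Why: Use <chi_rho, chi> = (1/|G|) sum_C |C| * chi_rho(C) * conj(chi(C)) with |G| = 6 for each irreducible chi in the table:
  <chi_rho, chi_0> = (1/6)[1*(8)*conj(1) + 1*(-2 + 3*exp(-2*I*pi/3) + exp(2*I*pi/3))*conj(1) + 1*(4 + exp(-2*I*pi/3) + 3*exp(2*I*pi/3))*conj(1) + 1*(2)*conj(1) + 1*(4 + 3*exp(-2*I*pi/3) + exp(2*I*pi/3))*conj(1) + 1*(-2 + exp(-2*I*pi/3) + 3*exp(2*I*pi/3))*conj(1)]
      = (1/6)[(8) + (-2 + 3*exp(-2*I*pi/3) + exp(2*I*pi/3)) + (4 + exp(-2*I*pi/3) + 3*exp(2*I*pi/3)) + (2) + (4 + 3*exp(-2*I*pi/3) + exp(2*I*pi/3)) + (-2 + exp(-2*I*pi/3) + 3*exp(2*I*pi/3))] = 6/6 = 1
  <chi_rho, chi_1> = (1/6)[1*(8)*conj(1) + 1*(-2 + 3*exp(-2*I*pi/3) + exp(2*I*pi/3))*conj(exp(I*pi/3)) + 1*(4 + exp(-2*I*pi/3) + 3*exp(2*I*pi/3))*conj(exp(2*I*pi/3)) + 1*(2)*conj(-1) + 1*(4 + 3*exp(-2*I*pi/3) + exp(2*I*pi/3))*conj(exp(-2*I*pi/3)) + 1*(-2 + exp(-2*I*pi/3) + 3*exp(2*I*pi/3))*conj(exp(-I*pi/3))]
      = (1/6)[(8) + (-3 + exp(I*pi/3) - 2*exp(-I*pi/3)) + (3 + 4*exp(-2*I*pi/3) + exp(2*I*pi/3)) + (-2) + (3 + exp(-2*I*pi/3) + 4*exp(2*I*pi/3)) + (-3 - 2*exp(I*pi/3) + exp(-I*pi/3))] = 0/6 = 0
  <chi_rho, chi_2> = (1/6)[1*(8)*conj(1) + 1*(-2 + 3*exp(-2*I*pi/3) + exp(2*I*pi/3))*conj(exp(2*I*pi/3)) + 1*(4 + exp(-2*I*pi/3) + 3*exp(2*I*pi/3))*conj(exp(-2*I*pi/3)) + 1*(2)*conj(1) + 1*(4 + 3*exp(-2*I*pi/3) + exp(2*I*pi/3))*conj(exp(2*I*pi/3)) + 1*(-2 + exp(-2*I*pi/3) + 3*exp(2*I*pi/3))*conj(exp(-2*I*pi/3))]
      = (1/6)[(8) + (1 - 2*exp(-2*I*pi/3) + 3*exp(2*I*pi/3)) + (1 + 3*exp(-2*I*pi/3) + 4*exp(2*I*pi/3)) + (2) + (1 + 4*exp(-2*I*pi/3) + 3*exp(2*I*pi/3)) + (1 + 3*exp(-2*I*pi/3) - 2*exp(2*I*pi/3))] = 6/6 = 1
  <chi_rho, chi_3> = (1/6)[1*(8)*conj(1) + 1*(-2 + 3*exp(-2*I*pi/3) + exp(2*I*pi/3))*conj(-1) + 1*(4 + exp(-2*I*pi/3) + 3*exp(2*I*pi/3))*conj(1) + 1*(2)*conj(-1) + 1*(4 + 3*exp(-2*I*pi/3) + exp(2*I*pi/3))*conj(1) + 1*(-2 + exp(-2*I*pi/3) + 3*exp(2*I*pi/3))*conj(-1)]
      = (1/6)[(8) + (2 - exp(2*I*pi/3) - 3*exp(-2*I*pi/3)) + (4 + exp(-2*I*pi/3) + 3*exp(2*I*pi/3)) + (-2) + (4 + 3*exp(-2*I*pi/3) + exp(2*I*pi/3)) + (2 - 3*exp(2*I*pi/3) - exp(-2*I*pi/3))] = 18/6 = 3
  <chi_rho, chi_4> = (1/6)[1*(8)*conj(1) + 1*(-2 + 3*exp(-2*I*pi/3) + exp(2*I*pi/3))*conj(exp(-2*I*pi/3)) + 1*(4 + exp(-2*I*pi/3) + 3*exp(2*I*pi/3))*conj(exp(2*I*pi/3)) + 1*(2)*conj(1) + 1*(4 + 3*exp(-2*I*pi/3) + exp(2*I*pi/3))*conj(exp(-2*I*pi/3)) + 1*(-2 + exp(-2*I*pi/3) + 3*exp(2*I*pi/3))*conj(exp(2*I*pi/3))]
      = (1/6)[(8) + (3 - 2*exp(2*I*pi/3) + exp(-2*I*pi/3)) + (3 + 4*exp(-2*I*pi/3) + exp(2*I*pi/3)) + (2) + (3 + exp(-2*I*pi/3) + 4*exp(2*I*pi/3)) + (3 + exp(2*I*pi/3) - 2*exp(-2*I*pi/3))] = 18/6 = 3
  <chi_rho, chi_5> = (1/6)[1*(8)*conj(1) + 1*(-2 + 3*exp(-2*I*pi/3) + exp(2*I*pi/3))*conj(exp(-I*pi/3)) + 1*(4 + exp(-2*I*pi/3) + 3*exp(2*I*pi/3))*conj(exp(-2*I*pi/3)) + 1*(2)*conj(-1) + 1*(4 + 3*exp(-2*I*pi/3) + exp(2*I*pi/3))*conj(exp(2*I*pi/3)) + 1*(-2 + exp(-2*I*pi/3) + 3*exp(2*I*pi/3))*conj(exp(I*pi/3))]
      = (1/6)[(8) + (-1 + 3*exp(-I*pi/3) - 2*exp(I*pi/3)) + (1 + 3*exp(-2*I*pi/3) + 4*exp(2*I*pi/3)) + (-2) + (1 + 4*exp(-2*I*pi/3) + 3*exp(2*I*pi/3)) + (-1 - 2*exp(-I*pi/3) + 3*exp(I*pi/3))] = 0/6 = 0
(Exp terms are combined using exp(i*s)*conj(exp(i*t)) = exp(i*(s-t)), and sums of them are collapsed using the identity that for every m > 1 the m distinct m-th roots of unity sum to 0, e.g. 1 + exp(2*I*pi/3) + exp(-2*I*pi/3) = 0.)
Dimension check: dim(rho) = sum (mult * dim) = 1*1 + 0*1 + 1*1 + 3*1 + 3*1 + 0*1 = 8 = chi_rho(e) = 8.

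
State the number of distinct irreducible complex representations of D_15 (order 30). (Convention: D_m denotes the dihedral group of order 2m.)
9

Details: The number of irreducible complex representations of a finite group equals its number of conjugacy classes. D_15 has 9 conjugacy classes ((n+3)/2 for n odd), so D_15 (order 30) has exactly 9 irreducible complex representations.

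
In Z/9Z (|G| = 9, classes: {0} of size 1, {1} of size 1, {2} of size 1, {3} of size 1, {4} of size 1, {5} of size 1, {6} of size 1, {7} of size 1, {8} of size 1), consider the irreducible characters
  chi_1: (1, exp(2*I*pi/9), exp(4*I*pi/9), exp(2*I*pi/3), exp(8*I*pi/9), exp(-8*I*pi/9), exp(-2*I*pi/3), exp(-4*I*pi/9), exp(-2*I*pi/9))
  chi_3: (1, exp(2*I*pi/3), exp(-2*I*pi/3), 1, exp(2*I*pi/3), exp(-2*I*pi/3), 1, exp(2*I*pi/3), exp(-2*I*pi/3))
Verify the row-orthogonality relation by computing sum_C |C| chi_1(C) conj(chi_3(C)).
Sum = 0; so <chi_1, chi_3> = 0 (distinct irreducibles are orthogonal).

Proof sketch: Compute term by term over conjugacy classes (|C| * chi_1(C) * conj(chi_3(C))):
  1*(1)*conj(1) + 1*(exp(2*I*pi/9))*conj(exp(2*I*pi/3)) + 1*(exp(4*I*pi/9))*conj(exp(-2*I*pi/3)) + 1*(exp(2*I*pi/3))*conj(1) + 1*(exp(8*I*pi/9))*conj(exp(2*I*pi/3)) + 1*(exp(-8*I*pi/9))*conj(exp(-2*I*pi/3)) + 1*(exp(-2*I*pi/3))*conj(1) + 1*(exp(-4*I*pi/9))*conj(exp(2*I*pi/3)) + 1*(exp(-2*I*pi/9))*conj(exp(-2*I*pi/3))
  = (1) + (exp(-4*I*pi/9)) + (exp(-8*I*pi/9)) + (exp(2*I*pi/3)) + (exp(2*I*pi/9)) + (exp(-2*I*pi/9)) + (exp(-2*I*pi/3)) + (exp(8*I*pi/9)) + (exp(4*I*pi/9))
  = 0.
(Exp terms are combined using exp(i*s)*conj(exp(i*t)) = exp(i*(s-t)), and sums of them are collapsed using the identity that for every m > 1 the m distinct m-th roots of unity sum to 0, e.g. 1 + exp(2*I*pi/3) + exp(-2*I*pi/3) = 0.)
Dividing by |G| = 9 gives 0/9 = 0, matching the row-orthogonality relation <chi_1, chi_3> = [chi_1 = chi_3].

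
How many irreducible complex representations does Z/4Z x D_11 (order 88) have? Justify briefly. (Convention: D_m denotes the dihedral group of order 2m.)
28

The number of irreducible complex representations of a finite group equals its number of conjugacy classes. For a direct product, #classes(G x H) = #classes(G) * #classes(H). Z/4Z has 4 classes (abelian), D_11 has 7 classes, so 4 * 7 = 28, so Z/4Z x D_11 (order 88) has exactly 28 irreducible complex representations.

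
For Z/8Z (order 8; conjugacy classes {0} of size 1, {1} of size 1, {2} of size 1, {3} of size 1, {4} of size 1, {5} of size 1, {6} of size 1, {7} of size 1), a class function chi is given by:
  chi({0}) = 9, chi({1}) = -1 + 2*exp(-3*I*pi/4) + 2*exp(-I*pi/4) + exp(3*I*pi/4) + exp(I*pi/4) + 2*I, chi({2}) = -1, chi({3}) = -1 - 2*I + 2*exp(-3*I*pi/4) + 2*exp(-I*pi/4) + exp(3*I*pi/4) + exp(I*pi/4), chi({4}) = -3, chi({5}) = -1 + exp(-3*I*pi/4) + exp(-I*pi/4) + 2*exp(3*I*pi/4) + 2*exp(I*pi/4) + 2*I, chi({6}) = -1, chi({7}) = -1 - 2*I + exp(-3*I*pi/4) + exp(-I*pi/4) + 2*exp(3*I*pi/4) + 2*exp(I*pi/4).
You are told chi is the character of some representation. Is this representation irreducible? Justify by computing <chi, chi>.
Not irreducible (reducible): <chi, chi> = 15 > 1.

Working: <chi, chi> = (1/|G|) sum_C |C| * |chi(C)|^2 = (1/8)[1*|9|^2 + 1*|-1 + 2*exp(-3*I*pi/4) + 2*exp(-I*pi/4) + exp(3*I*pi/4) + exp(I*pi/4) + 2*I|^2 + 1*|-1|^2 + 1*|-1 - 2*I + 2*exp(-3*I*pi/4) + 2*exp(-I*pi/4) + exp(3*I*pi/4) + exp(I*pi/4)|^2 + 1*|-3|^2 + 1*|-1 + exp(-3*I*pi/4) + exp(-I*pi/4) + 2*exp(3*I*pi/4) + 2*exp(I*pi/4) + 2*I|^2 + 1*|-1|^2 + 1*|-1 - 2*I + exp(-3*I*pi/4) + exp(-I*pi/4) + 2*exp(3*I*pi/4) + 2*exp(I*pi/4)|^2]
  = (1/8)[(81) + (7 - 5*exp(I*pi/4) - exp(3*I*pi/4) - exp(-3*I*pi/4) - 5*exp(-I*pi/4)) + (1) + (7 - 5*exp(3*I*pi/4) - exp(I*pi/4) - exp(-I*pi/4) - 5*exp(-3*I*pi/4)) + (9) + (7 - 5*exp(3*I*pi/4) - exp(I*pi/4) - exp(-I*pi/4) - 5*exp(-3*I*pi/4)) + (1) + (7 - 5*exp(I*pi/4) - exp(3*I*pi/4) - exp(-3*I*pi/4) - 5*exp(-I*pi/4))] = 120/8 = 15.
(Exp terms are combined using exp(i*s)*conj(exp(i*t)) = exp(i*(s-t)), and sums of them are collapsed using the identity that for every m > 1 the m distinct m-th roots of unity sum to 0, e.g. 1 + exp(2*I*pi/3) + exp(-2*I*pi/3) = 0.)
A character is irreducible iff <chi, chi> = 1, so this representation is reducible.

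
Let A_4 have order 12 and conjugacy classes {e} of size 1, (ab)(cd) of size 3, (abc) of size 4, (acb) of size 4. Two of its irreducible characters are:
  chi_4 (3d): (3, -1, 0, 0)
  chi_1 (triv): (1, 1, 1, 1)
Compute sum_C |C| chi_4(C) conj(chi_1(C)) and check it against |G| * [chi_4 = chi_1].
Sum = 0; so <chi_4, chi_1> = 0 (distinct irreducibles are orthogonal).

Derivation: Compute term by term over conjugacy classes (|C| * chi_4(C) * conj(chi_1(C))):
  1*(3)*conj(1) + 3*(-1)*conj(1) + 4*(0)*conj(1) + 4*(0)*conj(1)
  = (3) + (-3) + (0) + (0)
  = 0.
(Exp terms are combined using exp(i*s)*conj(exp(i*t)) = exp(i*(s-t)), and sums of them are collapsed using the identity that for every m > 1 the m distinct m-th roots of unity sum to 0, e.g. 1 + exp(2*I*pi/3) + exp(-2*I*pi/3) = 0.)
Dividing by |G| = 12 gives 0/12 = 0, matching the row-orthogonality relation <chi_4, chi_1> = [chi_4 = chi_1].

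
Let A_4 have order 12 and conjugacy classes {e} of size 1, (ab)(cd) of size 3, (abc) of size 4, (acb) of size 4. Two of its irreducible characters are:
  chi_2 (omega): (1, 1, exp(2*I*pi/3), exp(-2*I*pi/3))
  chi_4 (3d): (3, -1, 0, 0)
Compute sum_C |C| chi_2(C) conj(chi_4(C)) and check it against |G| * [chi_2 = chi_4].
Sum = 0; so <chi_2, chi_4> = 0 (distinct irreducibles are orthogonal).

Argument: Compute term by term over conjugacy classes (|C| * chi_2(C) * conj(chi_4(C))):
  1*(1)*conj(3) + 3*(1)*conj(-1) + 4*(exp(2*I*pi/3))*conj(0) + 4*(exp(-2*I*pi/3))*conj(0)
  = (3) + (-3) + (0) + (0)
  = 0.
(Exp terms are combined using exp(i*s)*conj(exp(i*t)) = exp(i*(s-t)), and sums of them are collapsed using the identity that for every m > 1 the m distinct m-th roots of unity sum to 0, e.g. 1 + exp(2*I*pi/3) + exp(-2*I*pi/3) = 0.)
Dividing by |G| = 12 gives 0/12 = 0, matching the row-orthogonality relation <chi_2, chi_4> = [chi_2 = chi_4].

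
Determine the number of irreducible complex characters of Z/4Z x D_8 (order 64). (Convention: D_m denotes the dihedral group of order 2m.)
28

Justification: The number of irreducible complex representations of a finite group equals its number of conjugacy classes. For a direct product, #classes(G x H) = #classes(G) * #classes(H). Z/4Z has 4 classes (abelian), D_8 has 7 classes, so 4 * 7 = 28, so Z/4Z x D_8 (order 64) has exactly 28 irreducible complex representations.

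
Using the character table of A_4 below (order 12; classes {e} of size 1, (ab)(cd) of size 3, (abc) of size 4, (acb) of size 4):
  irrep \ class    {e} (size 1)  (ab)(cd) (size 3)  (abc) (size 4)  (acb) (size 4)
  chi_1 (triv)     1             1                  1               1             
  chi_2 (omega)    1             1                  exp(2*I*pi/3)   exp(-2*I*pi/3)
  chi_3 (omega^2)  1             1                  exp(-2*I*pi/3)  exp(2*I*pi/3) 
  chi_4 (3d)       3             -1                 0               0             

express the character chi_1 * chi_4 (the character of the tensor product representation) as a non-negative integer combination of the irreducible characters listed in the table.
chi_1 tensor chi_4 = chi_4 (all other irreducibles have multiplicity 0).

Details: The character of a tensor product is the pointwise product (chi_1 * chi_4)(C) = chi_1(C) * chi_4(C):
  {e}: (1)*(3), (ab)(cd): (1)*(-1), (abc): (1)*(0), (acb): (1)*(0)
so (chi_1 * chi_4) takes values
  {e} -> 3, (ab)(cd) -> -1, (abc) -> 0, (acb) -> 0.
Now take the inner product of this character with each irreducible chi from the table, <chi_1*chi_4, chi> = (1/12) sum_C |C| (chi_1*chi_4)(C) conj(chi(C)):
  <chi_1*chi_4, chi_1> = (1/12)[1*(3)*conj(1) + 3*(-1)*conj(1) + 4*(0)*conj(1) + 4*(0)*conj(1)]
      = (1/12)[(3) + (-3) + (0) + (0)] = 0/12 = 0
  <chi_1*chi_4, chi_2> = (1/12)[1*(3)*conj(1) + 3*(-1)*conj(1) + 4*(0)*conj(exp(2*I*pi/3)) + 4*(0)*conj(exp(-2*I*pi/3))]
      = (1/12)[(3) + (-3) + (0) + (0)] = 0/12 = 0
  <chi_1*chi_4, chi_3> = (1/12)[1*(3)*conj(1) + 3*(-1)*conj(1) + 4*(0)*conj(exp(-2*I*pi/3)) + 4*(0)*conj(exp(2*I*pi/3))]
      = (1/12)[(3) + (-3) + (0) + (0)] = 0/12 = 0
  <chi_1*chi_4, chi_4> = (1/12)[1*(3)*conj(3) + 3*(-1)*conj(-1) + 4*(0)*conj(0) + 4*(0)*conj(0)]
      = (1/12)[(9) + (3) + (0) + (0)] = 12/12 = 1
(Exp terms are combined using exp(i*s)*conj(exp(i*t)) = exp(i*(s-t)), and sums of them are collapsed using the identity that for every m > 1 the m distinct m-th roots of unity sum to 0, e.g. 1 + exp(2*I*pi/3) + exp(-2*I*pi/3) = 0.)
Hence the multiplicities are chi_4: 1. Dimension check: dim(chi_1)*dim(chi_4) = 1*3 = 3 and sum (mult * dim) = 1*3 = 3.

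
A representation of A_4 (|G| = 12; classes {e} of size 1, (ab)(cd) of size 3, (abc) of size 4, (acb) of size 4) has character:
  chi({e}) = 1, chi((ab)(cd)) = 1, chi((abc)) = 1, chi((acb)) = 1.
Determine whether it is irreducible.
Irreducible: <chi, chi> = 1.

Working: <chi, chi> = (1/|G|) sum_C |C| * |chi(C)|^2 = (1/12)[1*|1|^2 + 3*|1|^2 + 4*|1|^2 + 4*|1|^2]
  = (1/12)[(1) + (3) + (4) + (4)] = 12/12 = 1.
(Exp terms are combined using exp(i*s)*conj(exp(i*t)) = exp(i*(s-t)), and sums of them are collapsed using the identity that for every m > 1 the m distinct m-th roots of unity sum to 0, e.g. 1 + exp(2*I*pi/3) + exp(-2*I*pi/3) = 0.)
A character is irreducible iff <chi, chi> = 1, so this representation is irreducible.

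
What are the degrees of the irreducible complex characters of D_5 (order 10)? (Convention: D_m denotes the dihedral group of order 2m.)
Dimensions: 1, 1, 2, 2

Reasoning: There are 4 irreducibles (= number of conjugacy classes). Their dimensions d_i satisfy sum d_i^2 = |G| = 10: 1 + 1 + 4 + 4 = 10.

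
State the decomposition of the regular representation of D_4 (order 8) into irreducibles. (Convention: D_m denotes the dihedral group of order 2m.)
Each irreducible V_i of dimension d_i appears with multiplicity d_i, i.e. rho_reg = (direct sum over all irreducibles V_i) d_i V_i. The irreducible dimensions for D_4 are 1, 1, 1, 1, 2: 4 irreducibles of dimension 1, each with multiplicity 1; 1 irreducible of dimension 2, with multiplicity 2. Total dimension 4*1*1 + 1*2*2 = 8 = |G|.

Details: General theorem: in the regular representation of a finite group G, each irreducible appears with multiplicity equal to its dimension. Check: dim(rho_reg) = sum d_i^2 = 1 + 1 + 1 + 1 + 4 = 8 = |G|.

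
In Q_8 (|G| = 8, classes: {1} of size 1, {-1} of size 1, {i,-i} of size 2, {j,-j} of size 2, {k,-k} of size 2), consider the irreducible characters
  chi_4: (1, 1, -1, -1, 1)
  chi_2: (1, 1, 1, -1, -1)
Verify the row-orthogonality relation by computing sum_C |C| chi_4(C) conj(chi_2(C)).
Sum = 0; so <chi_4, chi_2> = 0 (distinct irreducibles are orthogonal).

Explanation: Compute term by term over conjugacy classes (|C| * chi_4(C) * conj(chi_2(C))):
  1*(1)*conj(1) + 1*(1)*conj(1) + 2*(-1)*conj(1) + 2*(-1)*conj(-1) + 2*(1)*conj(-1)
  = (1) + (1) + (-2) + (2) + (-2)
  = 0.
Dividing by |G| = 8 gives 0/8 = 0, matching the row-orthogonality relation <chi_4, chi_2> = [chi_4 = chi_2].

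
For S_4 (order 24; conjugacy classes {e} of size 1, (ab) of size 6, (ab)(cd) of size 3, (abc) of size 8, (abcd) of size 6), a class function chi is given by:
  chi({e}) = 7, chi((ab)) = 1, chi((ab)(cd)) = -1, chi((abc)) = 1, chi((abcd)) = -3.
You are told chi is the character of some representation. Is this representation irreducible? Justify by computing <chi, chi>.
Not irreducible (reducible): <chi, chi> = 5 > 1.

Justification: <chi, chi> = (1/|G|) sum_C |C| * |chi(C)|^2 = (1/24)[1*|7|^2 + 6*|1|^2 + 3*|-1|^2 + 8*|1|^2 + 6*|-3|^2]
  = (1/24)[(49) + (6) + (3) + (8) + (54)] = 120/24 = 5.
A character is irreducible iff <chi, chi> = 1, so this representation is reducible.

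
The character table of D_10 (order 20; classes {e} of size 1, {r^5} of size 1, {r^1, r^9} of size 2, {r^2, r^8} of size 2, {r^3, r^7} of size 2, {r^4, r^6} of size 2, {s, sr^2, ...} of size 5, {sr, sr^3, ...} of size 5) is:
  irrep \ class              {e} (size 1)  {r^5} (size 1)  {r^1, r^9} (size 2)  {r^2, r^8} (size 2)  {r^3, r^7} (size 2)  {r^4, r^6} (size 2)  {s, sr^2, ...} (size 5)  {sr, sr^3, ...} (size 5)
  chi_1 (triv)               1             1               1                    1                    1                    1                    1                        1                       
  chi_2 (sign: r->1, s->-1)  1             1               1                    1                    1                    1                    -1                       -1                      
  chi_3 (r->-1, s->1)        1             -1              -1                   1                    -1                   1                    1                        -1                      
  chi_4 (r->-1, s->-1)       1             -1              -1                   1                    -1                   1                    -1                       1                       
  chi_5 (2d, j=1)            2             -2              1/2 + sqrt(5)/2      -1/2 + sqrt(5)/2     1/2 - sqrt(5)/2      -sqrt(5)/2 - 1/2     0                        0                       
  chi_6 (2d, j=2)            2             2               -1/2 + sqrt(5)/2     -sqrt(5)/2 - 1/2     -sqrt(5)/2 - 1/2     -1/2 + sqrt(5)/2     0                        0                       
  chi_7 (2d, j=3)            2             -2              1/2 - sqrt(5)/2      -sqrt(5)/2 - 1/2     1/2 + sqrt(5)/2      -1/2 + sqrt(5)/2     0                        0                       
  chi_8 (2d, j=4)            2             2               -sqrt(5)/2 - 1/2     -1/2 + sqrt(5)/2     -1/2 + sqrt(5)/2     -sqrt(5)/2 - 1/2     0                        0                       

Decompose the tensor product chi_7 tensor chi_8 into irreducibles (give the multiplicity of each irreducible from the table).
chi_7 tensor chi_8 = chi_5 + chi_7 (all other irreducibles have multiplicity 0).

The character of a tensor product is the pointwise product (chi_7 * chi_8)(C) = chi_7(C) * chi_8(C):
  {e}: (2)*(2), {r^5}: (-2)*(2), {r^1, r^9}: (1/2 - sqrt(5)/2)*(-sqrt(5)/2 - 1/2), {r^2, r^8}: (-sqrt(5)/2 - 1/2)*(-1/2 + sqrt(5)/2), {r^3, r^7}: (1/2 + sqrt(5)/2)*(-1/2 + sqrt(5)/2), {r^4, r^6}: (-1/2 + sqrt(5)/2)*(-sqrt(5)/2 - 1/2), {s, sr^2, ...}: (0)*(0), {sr, sr^3, ...}: (0)*(0)
so (chi_7 * chi_8) takes values
  {e} -> 4, {r^5} -> -4, {r^1, r^9} -> 1, {r^2, r^8} -> -1, {r^3, r^7} -> 1, {r^4, r^6} -> -1, {s, sr^2, ...} -> 0, {sr, sr^3, ...} -> 0.
Now take the inner product of this character with each irreducible chi from the table, <chi_7*chi_8, chi> = (1/20) sum_C |C| (chi_7*chi_8)(C) conj(chi(C)):
  <chi_7*chi_8, chi_1> = (1/20)[1*(4)*conj(1) + 1*(-4)*conj(1) + 2*(1)*conj(1) + 2*(-1)*conj(1) + 2*(1)*conj(1) + 2*(-1)*conj(1) + 5*(0)*conj(1) + 5*(0)*conj(1)]
      = (1/20)[(4) + (-4) + (2) + (-2) + (2) + (-2) + (0) + (0)] = 0/20 = 0
  <chi_7*chi_8, chi_2> = (1/20)[1*(4)*conj(1) + 1*(-4)*conj(1) + 2*(1)*conj(1) + 2*(-1)*conj(1) + 2*(1)*conj(1) + 2*(-1)*conj(1) + 5*(0)*conj(-1) + 5*(0)*conj(-1)]
      = (1/20)[(4) + (-4) + (2) + (-2) + (2) + (-2) + (0) + (0)] = 0/20 = 0
  <chi_7*chi_8, chi_3> = (1/20)[1*(4)*conj(1) + 1*(-4)*conj(-1) + 2*(1)*conj(-1) + 2*(-1)*conj(1) + 2*(1)*conj(-1) + 2*(-1)*conj(1) + 5*(0)*conj(1) + 5*(0)*conj(-1)]
      = (1/20)[(4) + (4) + (-2) + (-2) + (-2) + (-2) + (0) + (0)] = 0/20 = 0
  <chi_7*chi_8, chi_4> = (1/20)[1*(4)*conj(1) + 1*(-4)*conj(-1) + 2*(1)*conj(-1) + 2*(-1)*conj(1) + 2*(1)*conj(-1) + 2*(-1)*conj(1) + 5*(0)*conj(-1) + 5*(0)*conj(1)]
      = (1/20)[(4) + (4) + (-2) + (-2) + (-2) + (-2) + (0) + (0)] = 0/20 = 0
  <chi_7*chi_8, chi_5> = (1/20)[1*(4)*conj(2) + 1*(-4)*conj(-2) + 2*(1)*conj(1/2 + sqrt(5)/2) + 2*(-1)*conj(-1/2 + sqrt(5)/2) + 2*(1)*conj(1/2 - sqrt(5)/2) + 2*(-1)*conj(-sqrt(5)/2 - 1/2) + 5*(0)*conj(0) + 5*(0)*conj(0)]
      = (1/20)[(8) + (8) + (1 + sqrt(5)) + (1 - sqrt(5)) + (1 - sqrt(5)) + (1 + sqrt(5)) + (0) + (0)] = 20/20 = 1
  <chi_7*chi_8, chi_6> = (1/20)[1*(4)*conj(2) + 1*(-4)*conj(2) + 2*(1)*conj(-1/2 + sqrt(5)/2) + 2*(-1)*conj(-sqrt(5)/2 - 1/2) + 2*(1)*conj(-sqrt(5)/2 - 1/2) + 2*(-1)*conj(-1/2 + sqrt(5)/2) + 5*(0)*conj(0) + 5*(0)*conj(0)]
      = (1/20)[(8) + (-8) + (-1 + sqrt(5)) + (1 + sqrt(5)) + (-sqrt(5) - 1) + (1 - sqrt(5)) + (0) + (0)] = 0/20 = 0
  <chi_7*chi_8, chi_7> = (1/20)[1*(4)*conj(2) + 1*(-4)*conj(-2) + 2*(1)*conj(1/2 - sqrt(5)/2) + 2*(-1)*conj(-sqrt(5)/2 - 1/2) + 2*(1)*conj(1/2 + sqrt(5)/2) + 2*(-1)*conj(-1/2 + sqrt(5)/2) + 5*(0)*conj(0) + 5*(0)*conj(0)]
      = (1/20)[(8) + (8) + (1 - sqrt(5)) + (1 + sqrt(5)) + (1 + sqrt(5)) + (1 - sqrt(5)) + (0) + (0)] = 20/20 = 1
  <chi_7*chi_8, chi_8> = (1/20)[1*(4)*conj(2) + 1*(-4)*conj(2) + 2*(1)*conj(-sqrt(5)/2 - 1/2) + 2*(-1)*conj(-1/2 + sqrt(5)/2) + 2*(1)*conj(-1/2 + sqrt(5)/2) + 2*(-1)*conj(-sqrt(5)/2 - 1/2) + 5*(0)*conj(0) + 5*(0)*conj(0)]
      = (1/20)[(8) + (-8) + (-sqrt(5) - 1) + (1 - sqrt(5)) + (-1 + sqrt(5)) + (1 + sqrt(5)) + (0) + (0)] = 0/20 = 0
Hence the multiplicities are chi_5: 1, chi_7: 1. Dimension check: dim(chi_7)*dim(chi_8) = 2*2 = 4 and sum (mult * dim) = 1*2 + 1*2 = 4.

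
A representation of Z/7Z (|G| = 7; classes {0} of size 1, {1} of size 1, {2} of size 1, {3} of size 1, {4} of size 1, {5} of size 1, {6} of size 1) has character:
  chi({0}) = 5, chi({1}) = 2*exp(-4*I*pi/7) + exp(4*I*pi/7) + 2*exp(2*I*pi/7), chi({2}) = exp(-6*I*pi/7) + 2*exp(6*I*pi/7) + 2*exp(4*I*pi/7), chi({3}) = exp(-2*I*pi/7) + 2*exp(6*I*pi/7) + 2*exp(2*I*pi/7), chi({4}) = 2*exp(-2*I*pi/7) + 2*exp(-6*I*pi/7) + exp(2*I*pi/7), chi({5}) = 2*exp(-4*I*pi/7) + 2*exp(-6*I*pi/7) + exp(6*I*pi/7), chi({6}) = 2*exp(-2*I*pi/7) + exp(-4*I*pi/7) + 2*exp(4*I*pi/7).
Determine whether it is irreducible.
Not irreducible (reducible): <chi, chi> = 9 > 1.

Argument: <chi, chi> = (1/|G|) sum_C |C| * |chi(C)|^2 = (1/7)[1*|5|^2 + 1*|2*exp(-4*I*pi/7) + exp(4*I*pi/7) + 2*exp(2*I*pi/7)|^2 + 1*|exp(-6*I*pi/7) + 2*exp(6*I*pi/7) + 2*exp(4*I*pi/7)|^2 + 1*|exp(-2*I*pi/7) + 2*exp(6*I*pi/7) + 2*exp(2*I*pi/7)|^2 + 1*|2*exp(-2*I*pi/7) + 2*exp(-6*I*pi/7) + exp(2*I*pi/7)|^2 + 1*|2*exp(-4*I*pi/7) + 2*exp(-6*I*pi/7) + exp(6*I*pi/7)|^2 + 1*|2*exp(-2*I*pi/7) + exp(-4*I*pi/7) + 2*exp(4*I*pi/7)|^2]
  = (1/7)[(25) + (9 + 6*exp(-6*I*pi/7) + 2*exp(-2*I*pi/7) + 2*exp(2*I*pi/7) + 6*exp(6*I*pi/7)) + (9 + 6*exp(-2*I*pi/7) + 2*exp(-4*I*pi/7) + 2*exp(4*I*pi/7) + 6*exp(2*I*pi/7)) + (9 + 6*exp(-4*I*pi/7) + 2*exp(-6*I*pi/7) + 2*exp(6*I*pi/7) + 6*exp(4*I*pi/7)) + (9 + 6*exp(-4*I*pi/7) + 2*exp(-6*I*pi/7) + 2*exp(6*I*pi/7) + 6*exp(4*I*pi/7)) + (9 + 6*exp(-2*I*pi/7) + 2*exp(-4*I*pi/7) + 2*exp(4*I*pi/7) + 6*exp(2*I*pi/7)) + (9 + 6*exp(-6*I*pi/7) + 2*exp(-2*I*pi/7) + 2*exp(2*I*pi/7) + 6*exp(6*I*pi/7))] = 63/7 = 9.
(Exp terms are combined using exp(i*s)*conj(exp(i*t)) = exp(i*(s-t)), and sums of them are collapsed using the identity that for every m > 1 the m distinct m-th roots of unity sum to 0, e.g. 1 + exp(2*I*pi/3) + exp(-2*I*pi/3) = 0.)
A character is irreducible iff <chi, chi> = 1, so this representation is reducible.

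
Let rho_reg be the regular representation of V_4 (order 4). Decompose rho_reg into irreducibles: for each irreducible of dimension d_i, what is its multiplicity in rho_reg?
Each irreducible V_i of dimension d_i appears with multiplicity d_i, i.e. rho_reg = (direct sum over all irreducibles V_i) d_i V_i. The irreducible dimensions for V_4 are 1, 1, 1, 1: 4 irreducibles of dimension 1, each with multiplicity 1. Total dimension 4*1*1 = 4 = |G|.

General theorem: in the regular representation of a finite group G, each irreducible appears with multiplicity equal to its dimension. Check: dim(rho_reg) = sum d_i^2 = 1 + 1 + 1 + 1 = 4 = |G|.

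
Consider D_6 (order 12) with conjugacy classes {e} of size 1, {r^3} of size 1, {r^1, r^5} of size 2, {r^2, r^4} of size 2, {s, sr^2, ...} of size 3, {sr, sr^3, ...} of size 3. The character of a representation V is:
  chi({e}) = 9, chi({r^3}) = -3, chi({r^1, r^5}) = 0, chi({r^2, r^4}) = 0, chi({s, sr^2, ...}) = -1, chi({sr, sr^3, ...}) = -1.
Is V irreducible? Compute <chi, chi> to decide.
Not irreducible (reducible): <chi, chi> = 8 > 1.

Details: <chi, chi> = (1/|G|) sum_C |C| * |chi(C)|^2 = (1/12)[1*|9|^2 + 1*|-3|^2 + 2*|0|^2 + 2*|0|^2 + 3*|-1|^2 + 3*|-1|^2]
  = (1/12)[(81) + (9) + (0) + (0) + (3) + (3)] = 96/12 = 8.
A character is irreducible iff <chi, chi> = 1, so this representation is reducible.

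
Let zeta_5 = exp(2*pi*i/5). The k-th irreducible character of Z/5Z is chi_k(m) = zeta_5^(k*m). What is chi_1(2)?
chi_1(2) = zeta_5^2 = exp(4*I*pi/5)

Proof sketch: chi_1(2) = zeta_5^(1*2) = zeta_5^2. Since zeta_5^5 = 1, this equals zeta_5^2 = exp(2*pi*i*2/5) = exp(4*I*pi/5).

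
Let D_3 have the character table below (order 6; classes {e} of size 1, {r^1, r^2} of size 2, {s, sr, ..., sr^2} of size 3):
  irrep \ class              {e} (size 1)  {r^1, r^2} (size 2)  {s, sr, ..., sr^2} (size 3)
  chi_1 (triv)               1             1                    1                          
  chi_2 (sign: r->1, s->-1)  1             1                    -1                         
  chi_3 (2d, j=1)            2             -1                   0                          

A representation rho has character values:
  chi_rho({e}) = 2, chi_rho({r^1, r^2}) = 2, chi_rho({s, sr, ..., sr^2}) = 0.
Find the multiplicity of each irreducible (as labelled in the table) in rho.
Multiplicities: chi_1: 1, chi_2: 1, chi_3: 0.

Why: Use <chi_rho, chi> = (1/|G|) sum_C |C| * chi_rho(C) * conj(chi(C)) with |G| = 6 for each irreducible chi in the table:
  <chi_rho, chi_1> = (1/6)[1*(2)*conj(1) + 2*(2)*conj(1) + 3*(0)*conj(1)]
      = (1/6)[(2) + (4) + (0)] = 6/6 = 1
  <chi_rho, chi_2> = (1/6)[1*(2)*conj(1) + 2*(2)*conj(1) + 3*(0)*conj(-1)]
      = (1/6)[(2) + (4) + (0)] = 6/6 = 1
  <chi_rho, chi_3> = (1/6)[1*(2)*conj(2) + 2*(2)*conj(-1) + 3*(0)*conj(0)]
      = (1/6)[(4) + (-4) + (0)] = 0/6 = 0
Dimension check: dim(rho) = sum (mult * dim) = 1*1 + 1*1 + 0*2 = 2 = chi_rho(e) = 2.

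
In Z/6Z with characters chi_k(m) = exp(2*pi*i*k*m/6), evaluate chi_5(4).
chi_5(4) = zeta_6^20 = exp(2*I*pi/3)

Proof sketch: chi_5(4) = zeta_6^(5*4) = zeta_6^20. Since zeta_6^6 = 1, this equals zeta_6^2 = exp(2*pi*i*2/6) = exp(2*I*pi/3).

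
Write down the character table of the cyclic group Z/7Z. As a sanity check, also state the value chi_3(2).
Character table of Z/7Z (irreps indexed chi_0,...,chi_6 with chi_k(m) = zeta_7^(k*m), zeta_7 = exp(2*pi*i/7)):
  irrep \ class  {0} (size 1)  {1} (size 1)    {2} (size 1)    {3} (size 1)    {4} (size 1)    {5} (size 1)    {6} (size 1)  
  chi_0          1             1               1               1               1               1               1             
  chi_1          1             exp(2*I*pi/7)   exp(4*I*pi/7)   exp(6*I*pi/7)   exp(-6*I*pi/7)  exp(-4*I*pi/7)  exp(-2*I*pi/7)
  chi_2          1             exp(4*I*pi/7)   exp(-6*I*pi/7)  exp(-2*I*pi/7)  exp(2*I*pi/7)   exp(6*I*pi/7)   exp(-4*I*pi/7)
  chi_3          1             exp(6*I*pi/7)   exp(-2*I*pi/7)  exp(4*I*pi/7)   exp(-4*I*pi/7)  exp(2*I*pi/7)   exp(-6*I*pi/7)
  chi_4          1             exp(-6*I*pi/7)  exp(2*I*pi/7)   exp(-4*I*pi/7)  exp(4*I*pi/7)   exp(-2*I*pi/7)  exp(6*I*pi/7) 
  chi_5          1             exp(-4*I*pi/7)  exp(6*I*pi/7)   exp(2*I*pi/7)   exp(-2*I*pi/7)  exp(-6*I*pi/7)  exp(4*I*pi/7) 
  chi_6          1             exp(-2*I*pi/7)  exp(-4*I*pi/7)  exp(-6*I*pi/7)  exp(6*I*pi/7)   exp(4*I*pi/7)   exp(2*I*pi/7) 

Spot check: chi_3(2) = zeta_7^(3*2) = zeta_7^6 = exp(-2*I*pi/7).

Z/7Z is abelian, so all 7 irreducible complex representations are 1-dimensional. They are given by chi_k(m) = zeta_7^(k*m) for k = 0,...,6. Row orthogonality: sum_m chi_k(m) conj(chi_l(m)) = 7 * [k = l].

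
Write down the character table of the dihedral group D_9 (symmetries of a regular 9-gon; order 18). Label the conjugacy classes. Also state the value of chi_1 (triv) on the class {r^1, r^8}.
Conjugacy classes: {e} of size 1, {r^1, r^8} of size 2, {r^2, r^7} of size 2, {r^3, r^6} of size 2, {r^4, r^5} of size 2, {s, sr, ..., sr^8} of size 9.
Character table:
  irrep \ class              {e} (size 1)  {r^1, r^8} (size 2)  {r^2, r^7} (size 2)  {r^3, r^6} (size 2)  {r^4, r^5} (size 2)  {s, sr, ..., sr^8} (size 9)
  chi_1 (triv)               1             1                    1                    1                    1                    1                          
  chi_2 (sign: r->1, s->-1)  1             1                    1                    1                    1                    -1                         
  chi_3 (2d, j=1)            2             2*cos(2*pi/9)        2*cos(4*pi/9)        -1                   -2*cos(pi/9)         0                          
  chi_4 (2d, j=2)            2             2*cos(4*pi/9)        -2*cos(pi/9)         -1                   2*cos(2*pi/9)        0                          
  chi_5 (2d, j=3)            2             -1                   -1                   2                    -1                   0                          
  chi_6 (2d, j=4)            2             -2*cos(pi/9)         2*cos(2*pi/9)        -1                   2*cos(4*pi/9)        0                          

Spot check: chi_1 (triv) on {r^1, r^8} = 1.

Details: D_9 has order 2*9 = 18 with 6 conjugacy classes, hence 6 irreducibles. Sum of squared dims 1 + 1 + 4 + 4 + 4 + 4 = 18 = |G|. Linear characters come from the abelianisation; the 2-dimensional irreps have character r^k -> 2*cos(2*pi*j*k/9), reflections -> 0.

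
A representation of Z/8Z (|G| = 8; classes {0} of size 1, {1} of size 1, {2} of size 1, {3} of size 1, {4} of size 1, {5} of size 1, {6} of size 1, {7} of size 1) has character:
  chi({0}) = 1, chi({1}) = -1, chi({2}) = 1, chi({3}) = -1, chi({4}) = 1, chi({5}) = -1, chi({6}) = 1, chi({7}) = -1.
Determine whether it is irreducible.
Irreducible: <chi, chi> = 1.

Details: <chi, chi> = (1/|G|) sum_C |C| * |chi(C)|^2 = (1/8)[1*|1|^2 + 1*|-1|^2 + 1*|1|^2 + 1*|-1|^2 + 1*|1|^2 + 1*|-1|^2 + 1*|1|^2 + 1*|-1|^2]
  = (1/8)[(1) + (1) + (1) + (1) + (1) + (1) + (1) + (1)] = 8/8 = 1.
(Exp terms are combined using exp(i*s)*conj(exp(i*t)) = exp(i*(s-t)), and sums of them are collapsed using the identity that for every m > 1 the m distinct m-th roots of unity sum to 0, e.g. 1 + exp(2*I*pi/3) + exp(-2*I*pi/3) = 0.)
A character is irreducible iff <chi, chi> = 1, so this representation is irreducible.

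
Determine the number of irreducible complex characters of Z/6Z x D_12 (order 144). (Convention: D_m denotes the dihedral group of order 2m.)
54

Working: The number of irreducible complex representations of a finite group equals its number of conjugacy classes. For a direct product, #classes(G x H) = #classes(G) * #classes(H). Z/6Z has 6 classes (abelian), D_12 has 9 classes, so 6 * 9 = 54, so Z/6Z x D_12 (order 144) has exactly 54 irreducible complex representations.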